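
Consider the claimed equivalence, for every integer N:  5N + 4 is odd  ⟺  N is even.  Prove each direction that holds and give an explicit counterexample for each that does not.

(⇒) fails and (⇐) fails.

(⇒) This fails: N = 7 gives 5N + 4 = 39, which is odd, but 7 is odd, not even.

(⇐) This also fails: N = 4 is even, but 5N + 4 = 24 is even, not odd.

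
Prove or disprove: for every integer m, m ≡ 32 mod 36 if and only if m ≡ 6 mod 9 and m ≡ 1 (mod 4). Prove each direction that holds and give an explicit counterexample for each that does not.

Neither direction holds.

(→) This fails: m = 32 gives 32 ≡ 32 (mod 36) but 32 ≡ 5 (mod 9), so the conjunction on the right does not hold.

(←) This fails: m = 33 satisfies both congruences on the right (33 ≡ 6 mod 9 and 33 ≡ 1 mod 4) yet 33 ≡ 33 (mod 36), not 32.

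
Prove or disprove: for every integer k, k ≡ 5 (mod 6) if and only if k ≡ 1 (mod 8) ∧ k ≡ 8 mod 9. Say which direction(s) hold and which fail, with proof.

[⇒] This fails: k = 65 gives 65 ≡ 5 (mod 6) but 65 ≡ 2 (mod 9), so the conjunction on the right does not hold.

[⇐] Conversely, if k ≡ 1 (mod 8) and k ≡ 8 (mod 9), then by the Chinese remainder theorem k ≡ 17 (mod 72). Since 17 ≡ 5 (mod 6) and 6 ∣ 72, we get k ≡ 5 (mod 6).

Only the converse holds.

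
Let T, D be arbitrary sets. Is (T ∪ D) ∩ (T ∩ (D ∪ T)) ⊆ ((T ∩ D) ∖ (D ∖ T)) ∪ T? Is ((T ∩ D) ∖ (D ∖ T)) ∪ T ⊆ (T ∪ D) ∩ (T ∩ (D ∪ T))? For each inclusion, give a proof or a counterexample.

Both inclusions hold; the sets are equal.

(⊇) Let x ∈ ((T ∩ D) ∖ (D ∖ T)) ∪ T. Then either x ∈ T and x ∉ D; or x ∈ T ∩ D. In each case x ∈ (T ∪ D) ∩ (T ∩ (D ∪ T)), so ((T ∩ D) ∖ (D ∖ T)) ∪ T ⊆ (T ∪ D) ∩ (T ∩ (D ∪ T)).

(⊆) Let x ∈ (T ∪ D) ∩ (T ∩ (D ∪ T)). Then either x ∈ T and x ∉ D; or x ∈ T ∩ D. In each case x ∈ ((T ∩ D) ∖ (D ∖ T)) ∪ T, so (T ∪ D) ∩ (T ∩ (D ∪ T)) ⊆ ((T ∩ D) ∖ (D ∖ T)) ∪ T.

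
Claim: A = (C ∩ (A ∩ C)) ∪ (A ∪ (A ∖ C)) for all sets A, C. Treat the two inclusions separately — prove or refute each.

The two sets are equal.

(⊇) Let x ∈ (C ∩ (A ∩ C)) ∪ (A ∪ (A ∖ C)). Then either x ∈ A and x ∉ C; or x ∈ A ∩ C. In each case x ∈ A, so (C ∩ (A ∩ C)) ∪ (A ∪ (A ∖ C)) ⊆ A.

(⊆) Let x ∈ A. Then either x ∈ A and x ∉ C; or x ∈ A ∩ C. In each case x ∈ (C ∩ (A ∩ C)) ∪ (A ∪ (A ∖ C)), so A ⊆ (C ∩ (A ∩ C)) ∪ (A ∪ (A ∖ C)).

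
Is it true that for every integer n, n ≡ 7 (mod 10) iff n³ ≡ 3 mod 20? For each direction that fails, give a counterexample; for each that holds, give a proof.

Only the converse holds.

Converse. The residues r modulo 20 with r³ ≡ 3 (mod 20) are exactly {7}, and each is ≡ 7 (mod 10).

Forward direction. This fails: take n = 17. Then 17 ≡ 7 (mod 10), but 17³ = 4913 ≡ 13 (mod 20), not 3.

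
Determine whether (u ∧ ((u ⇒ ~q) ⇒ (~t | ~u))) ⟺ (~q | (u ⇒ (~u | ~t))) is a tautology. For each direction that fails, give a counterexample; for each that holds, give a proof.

Neither implication holds.

(⟹) This fails. Under q = T, t = T, u = T, the left side is true but the right side is false.

(⟸) This fails. Under q = F, t = F, u = F, the left side is false but the right side is true.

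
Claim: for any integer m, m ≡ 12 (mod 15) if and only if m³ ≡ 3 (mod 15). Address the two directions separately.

(⇐) Suppose m³ ≡ 3 (mod 15). The only residue r in {0, …, 14} with r³ ≡ 3 (mod 15) is r = 12, so m ≡ 12 (mod 15).

(⇒) Suppose m ≡ 12 (mod 15). Write m = 15j + 12. Then (15j + 12)³ = 3375j³ + 8100j² + 6480j + 1728 = 15(225j³ + 540j² + 432j + 115) + 3, so m³ ≡ 3 (mod 15).

Both directions hold.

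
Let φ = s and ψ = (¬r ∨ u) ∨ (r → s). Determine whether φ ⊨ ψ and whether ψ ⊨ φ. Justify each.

Only the forward direction holds.

(⇐) This fails. Under u = F, s = F, r = F, the left side is false but the right side is true.

(⇒) Assume the antecedent. If u is true, (¬r ∨ u) ∨ (r → s) reduces to true regardless of the other variables. If u is false, the antecedent forces (u = F, s = T, r = F) or (u = F, s = T, r = T), and (¬r ∨ u) ∨ (r → s) holds there. Either way (¬r ∨ u) ∨ (r → s) holds.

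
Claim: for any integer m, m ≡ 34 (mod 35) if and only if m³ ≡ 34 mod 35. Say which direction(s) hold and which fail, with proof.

(⟸) This fails: take m = 19. Then 19³ = 6859 ≡ 34 (mod 35), yet 19 ≡ 19 (mod 35), not 34.

(⟹) Suppose m ≡ 34 (mod 35). Write m = 35j + 34. Then (35j + 34)³ = 42875j³ + 124950j² + 121380j + 39304 = 35(1225j³ + 3570j² + 3468j + 1122) + 34, so m³ ≡ 34 (mod 35).

Only the forward implication holds.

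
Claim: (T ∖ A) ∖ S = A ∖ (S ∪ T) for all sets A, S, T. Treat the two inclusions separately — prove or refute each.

(⊆) This inclusion fails. Take A = ∅, S = ∅, T = {1}; then 1 ∈ (T ∖ A) ∖ S but 1 ∉ A ∖ (S ∪ T).

(⊇) This inclusion fails. Take A = {1}, S = ∅, T = ∅; then 1 ∈ A ∖ (S ∪ T) but 1 ∉ (T ∖ A) ∖ S.

(⊆) fails and (⊇) fails.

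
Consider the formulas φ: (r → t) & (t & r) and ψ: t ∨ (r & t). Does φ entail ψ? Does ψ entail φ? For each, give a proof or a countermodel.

(←) This fails. Under t = T, r = F, the left side is false but the right side is true.

(→) Assume the antecedent. If t is true, t ∨ (r & t) reduces to true regardless of the other variables. If t is false, the antecedent cannot hold. Either way t ∨ (r & t) holds.

Only the forward direction holds.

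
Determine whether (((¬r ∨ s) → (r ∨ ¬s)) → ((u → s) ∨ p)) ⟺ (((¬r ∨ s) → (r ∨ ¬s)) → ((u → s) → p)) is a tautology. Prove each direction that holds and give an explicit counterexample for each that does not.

Neither direction holds.

(→) This fails. Under r = F, u = F, s = F, p = F, the left side is true but the right side is false.

(←) This fails. Under r = F, u = T, s = F, p = F, the left side is false but the right side is true.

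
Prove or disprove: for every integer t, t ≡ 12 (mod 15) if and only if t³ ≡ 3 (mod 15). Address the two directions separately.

Both directions hold.

[⇒] Suppose t ≡ 12 (mod 15). Write t = 15j + 12. Then (15j + 12)³ = 3375j³ + 8100j² + 6480j + 1728 = 15(225j³ + 540j² + 432j + 115) + 3, so t³ ≡ 3 (mod 15).

[⇐] Conversely, suppose t³ ≡ 3 (mod 15). The only residue r in {0, …, 14} with r³ ≡ 3 (mod 15) is r = 12, so t ≡ 12 (mod 15).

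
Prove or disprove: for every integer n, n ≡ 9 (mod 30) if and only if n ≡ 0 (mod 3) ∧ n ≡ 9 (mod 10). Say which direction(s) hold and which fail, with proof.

Both directions hold.

(→) Suppose n ≡ 9 (mod 30); write n = 30j + 9. Since 3 ∣ 30, reducing mod 3 gives n ≡ 9 ≡ 0 (mod 3); since 10 ∣ 30, reducing mod 10 gives n ≡ 9 (mod 10).

(←) Conversely, if n ≡ 0 (mod 3) and n ≡ 9 (mod 10), then by the Chinese remainder theorem n ≡ 9 (mod 30). This is exactly n ≡ 9 (mod 30).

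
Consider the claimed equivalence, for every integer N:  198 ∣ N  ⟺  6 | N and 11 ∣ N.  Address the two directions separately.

Forward direction. If 198 ∣ N, write N = 198q. Since 198 = 33·6, N = 6·(33q), so 6 ∣ N; and since 198 = 18·11, N = 11·(18q), so 11 ∣ N.

Converse. This fails: take N = 66. Both 6 ∣ 66 and 11 ∣ 66, yet 66 is not a multiple of 198 (since 66 = 0·198 + 66), so 198 ∤ 66.

Not equivalent: only (⇒) holds.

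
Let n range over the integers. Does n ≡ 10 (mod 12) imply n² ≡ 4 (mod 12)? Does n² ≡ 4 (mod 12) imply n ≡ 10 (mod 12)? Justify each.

(⇒) Suppose n ≡ 10 (mod 12). Write n = 12j + 10. Then (12j + 10)² = 144j² + 240j + 100 = 12(12j² + 20j + 8) + 4, so n² ≡ 4 (mod 12).

(⇐) This fails: take n = 2. Then 2² = 4 ≡ 4 (mod 12), yet 2 ≡ 2 (mod 12), not 10.

Only the forward implication holds.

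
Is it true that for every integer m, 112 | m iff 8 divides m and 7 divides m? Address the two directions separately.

Only the forward direction holds.

(⟹) If 112 ∣ m, write m = 112q. Since 112 = 14·8, m = 8·(14q), so 8 ∣ m; and since 112 = 16·7, m = 7·(16q), so 7 ∣ m.

(⟸) This fails: take m = 56. Both 8 ∣ 56 and 7 ∣ 56, yet 56 is not a multiple of 112 (since 56 = 0·112 + 56), so 112 ∤ 56.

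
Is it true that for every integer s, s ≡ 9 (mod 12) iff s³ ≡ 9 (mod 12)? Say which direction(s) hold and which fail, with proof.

Forward direction. Suppose s ≡ 9 (mod 12). Write s = 12j + 9. Then (12j + 9)³ = 1728j³ + 3888j² + 2916j + 729 = 12(144j³ + 324j² + 243j + 60) + 9, so s³ ≡ 9 (mod 12).

Converse. Suppose s³ ≡ 9 (mod 12). The only residue r in {0, …, 11} with r³ ≡ 9 (mod 12) is r = 9, so s ≡ 9 (mod 12).

Both implications hold.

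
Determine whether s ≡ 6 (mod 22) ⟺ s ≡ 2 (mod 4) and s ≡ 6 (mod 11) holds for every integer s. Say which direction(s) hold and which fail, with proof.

(⇒) fails; (⇐) holds.

(⇒) This fails: s = 28 gives 28 ≡ 6 (mod 22) but 28 ≡ 0 (mod 4), so the conjunction on the right does not hold.

(⇐) Conversely, if s ≡ 2 (mod 4) and s ≡ 6 (mod 11), then by the Chinese remainder theorem s ≡ 6 (mod 44). Since 6 ≡ 6 (mod 22) and 22 ∣ 44, we get s ≡ 6 (mod 22).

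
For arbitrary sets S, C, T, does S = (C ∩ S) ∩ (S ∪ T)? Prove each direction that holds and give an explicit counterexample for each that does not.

The sets are not equal: only the reverse inclusion holds.

(⟹) This inclusion fails. Take S = {1}, C = ∅, T = ∅; then 1 ∈ S but 1 ∉ (C ∩ S) ∩ (S ∪ T).

(⟸) Let x ∈ (C ∩ S) ∩ (S ∪ T). Then either x ∈ S ∩ C and x ∉ T; or x ∈ S ∩ C ∩ T. In each case x ∈ S, so (C ∩ S) ∩ (S ∪ T) ⊆ S.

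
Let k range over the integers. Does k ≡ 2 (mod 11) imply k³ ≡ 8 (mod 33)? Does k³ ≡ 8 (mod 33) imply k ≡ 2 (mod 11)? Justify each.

(⇐) The residues r modulo 33 with r³ ≡ 8 (mod 33) are exactly {2}, and each is ≡ 2 (mod 11).

(⇒) This fails: take k = 13. Then 13 ≡ 2 (mod 11), but 13³ = 2197 ≡ 19 (mod 33), not 8.

Not equivalent: only (⇐) holds.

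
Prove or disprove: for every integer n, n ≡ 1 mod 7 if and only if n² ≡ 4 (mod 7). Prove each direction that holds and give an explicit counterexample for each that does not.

Neither direction holds.

Forward direction. This fails: take n = 1. Then 1 ≡ 1 (mod 7), but 1² = 1 ≡ 1 (mod 7), not 4.

Converse. This fails: take n = 2. Then 2² = 4 ≡ 4 (mod 7), yet 2 ≡ 2 (mod 7), not 1.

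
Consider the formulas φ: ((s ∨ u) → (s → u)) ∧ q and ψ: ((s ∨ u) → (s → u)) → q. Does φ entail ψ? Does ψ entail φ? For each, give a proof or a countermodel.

[⇒] Assume the antecedent. If q is true, ((s ∨ u) → (s → u)) → q reduces to true regardless of the other variables. If q is false, the antecedent cannot hold. Either way ((s ∨ u) → (s → u)) → q holds.

[⇐] This fails. Under q = F, u = F, s = T, the left side is false but the right side is true.

The forward direction holds; the converse fails.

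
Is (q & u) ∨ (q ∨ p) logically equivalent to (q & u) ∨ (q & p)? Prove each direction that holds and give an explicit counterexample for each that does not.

Forward direction. This fails. Under u = F, p = T, q = F, the left side is true but the right side is false.

Converse. Assume the antecedent. If u is true, the antecedent forces (u = T, p = F, q = T) or (u = T, p = T, q = T), and (q & u) ∨ (q ∨ p) holds there. If u is false, the antecedent forces (u = F, p = T, q = T), and (q & u) ∨ (q ∨ p) holds there. Either way (q & u) ∨ (q ∨ p) holds.

The forward direction fails; the converse holds.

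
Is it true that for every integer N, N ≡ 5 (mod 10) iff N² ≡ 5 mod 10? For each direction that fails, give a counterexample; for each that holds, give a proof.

Both directions hold.

(←) For the converse, argue contrapositively. If N ≢ 5 (mod 10), then N is congruent to one of 0, 1, 2, 3, 4, 6, 7, 8, 9 modulo 10, and these give N² ≡ 0, 1, 4, 9, 6, 6, 9, 4, 1 respectively — never 5.

(→) Suppose N ≡ 5 (mod 10). Write N = 10j + 5. Then (10j + 5)² = 100j² + 100j + 25 = 10(10j² + 10j + 2) + 5, so N² ≡ 5 (mod 10).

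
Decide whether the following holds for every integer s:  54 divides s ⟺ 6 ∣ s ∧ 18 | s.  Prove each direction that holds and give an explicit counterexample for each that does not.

Converse. This fails: take s = 18. Both 6 ∣ 18 and 18 ∣ 18, yet 18 is not a multiple of 54 (since 18 = 0·54 + 18), so 54 ∤ 18.

Forward direction. If 54 ∣ s, write s = 54q. Since 54 = 9·6, s = 6·(9q), so 6 ∣ s; and since 54 = 3·18, s = 18·(3q), so 18 ∣ s.

Only the forward implication holds.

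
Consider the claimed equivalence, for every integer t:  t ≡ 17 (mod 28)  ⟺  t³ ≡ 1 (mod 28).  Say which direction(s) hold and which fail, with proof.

Neither implication holds.

(→) This fails: take t = 17. Then 17 ≡ 17 (mod 28), but 17³ = 4913 ≡ 13 (mod 28), not 1.

(←) This fails: take t = 1. Then 1³ = 1 ≡ 1 (mod 28), yet 1 ≡ 1 (mod 28), not 17.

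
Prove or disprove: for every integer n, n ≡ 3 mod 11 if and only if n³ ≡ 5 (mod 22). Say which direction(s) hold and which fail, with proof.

Only the reverse direction holds.

(←) The residues r modulo 22 with r³ ≡ 5 (mod 22) are exactly {3}, and each is ≡ 3 (mod 11).

(→) This fails: take n = 14. Then 14 ≡ 3 (mod 11), but 14³ = 2744 ≡ 16 (mod 22), not 5.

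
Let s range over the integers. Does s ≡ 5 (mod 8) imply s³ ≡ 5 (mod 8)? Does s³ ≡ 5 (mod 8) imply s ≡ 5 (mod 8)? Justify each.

(⇒) Suppose s ≡ 5 (mod 8). Write s = 8j + 5. Then (8j + 5)³ = 512j³ + 960j² + 600j + 125 = 8(64j³ + 120j² + 75j + 15) + 5, so s³ ≡ 5 (mod 8).

(⇐) For the converse, argue contrapositively. If s ≢ 5 (mod 8), then s is congruent to one of 0, 1, 2, 3, 4, 6, 7 modulo 8, and these give s³ ≡ 0, 1, 0, 3, 0, 0, 7 respectively — never 5.

Both directions hold; the statement is true.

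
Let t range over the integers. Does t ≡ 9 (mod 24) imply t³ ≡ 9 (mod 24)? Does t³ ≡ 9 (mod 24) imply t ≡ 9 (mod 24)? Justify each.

The biconditional holds.

Forward direction. Suppose t ≡ 9 (mod 24). Write t = 24j + 9. Then (24j + 9)³ = 13824j³ + 15552j² + 5832j + 729 = 24(576j³ + 648j² + 243j + 30) + 9, so t³ ≡ 9 (mod 24).

Converse. Suppose t³ ≡ 9 (mod 24). The only residue r in {0, …, 23} with r³ ≡ 9 (mod 24) is r = 9, so t ≡ 9 (mod 24).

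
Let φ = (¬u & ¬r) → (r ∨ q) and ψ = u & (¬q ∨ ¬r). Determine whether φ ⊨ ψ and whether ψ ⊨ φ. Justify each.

[⇒] This fails. Under q = T, r = F, u = F, the left side is true but the right side is false.

[⇐] Assume the antecedent. If q is true, (¬u & ¬r) → (r ∨ q) reduces to true regardless of the other variables. If q is false, the antecedent forces (q = F, r = F, u = T) or (q = F, r = T, u = T), and (¬u & ¬r) → (r ∨ q) holds there. Either way (¬u & ¬r) → (r ∨ q) holds.

Only the converse holds.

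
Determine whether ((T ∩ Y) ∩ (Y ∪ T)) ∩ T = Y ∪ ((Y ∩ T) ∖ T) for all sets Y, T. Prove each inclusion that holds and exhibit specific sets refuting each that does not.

(⊆) Let x ∈ ((T ∩ Y) ∩ (Y ∪ T)) ∩ T. Then x ∈ Y ∩ T, from which x ∈ Y ∪ ((Y ∩ T) ∖ T).

(⊇) This inclusion fails. Take Y = {1}, T = ∅; then 1 ∈ Y ∪ ((Y ∩ T) ∖ T) but 1 ∉ ((T ∩ Y) ∩ (Y ∪ T)) ∩ T.

(⊆) holds; (⊇) fails.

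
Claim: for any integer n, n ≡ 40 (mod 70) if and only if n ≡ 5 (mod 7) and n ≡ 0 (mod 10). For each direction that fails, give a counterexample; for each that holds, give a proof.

(→) Suppose n ≡ 40 (mod 70); write n = 70j + 40. Since 7 ∣ 70, reducing mod 7 gives n ≡ 40 ≡ 5 (mod 7); since 10 ∣ 70, reducing mod 10 gives n ≡ 40 ≡ 0 (mod 10).

(←) Conversely, if n ≡ 5 (mod 7) and n ≡ 0 (mod 10), then by the Chinese remainder theorem n ≡ 40 (mod 70). This is exactly n ≡ 40 (mod 70).

Equivalent; both directions hold.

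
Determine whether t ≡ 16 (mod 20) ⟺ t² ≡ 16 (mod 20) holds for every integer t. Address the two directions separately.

The forward direction holds; the converse fails.

(⟸) This fails: take t = 4. Then 4² = 16 ≡ 16 (mod 20), yet 4 ≡ 4 (mod 20), not 16.

(⟹) Suppose t ≡ 16 (mod 20). Write t = 20j + 16. Then (20j + 16)² = 400j² + 640j + 256 = 20(20j² + 32j + 12) + 16, so t² ≡ 16 (mod 20).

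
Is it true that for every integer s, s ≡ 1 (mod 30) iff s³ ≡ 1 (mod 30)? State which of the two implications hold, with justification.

(⇒) Suppose s ≡ 1 (mod 30). Write s = 30j + 1. Then (30j + 1)³ = 27000j³ + 2700j² + 90j + 1 = 30(900j³ + 90j² + 3j) + 1, so s³ ≡ 1 (mod 30).

(⇐) Conversely, suppose s³ ≡ 1 (mod 30). The only residue r in {0, …, 29} with r³ ≡ 1 (mod 30) is r = 1, so s ≡ 1 (mod 30).

Both directions hold; the statement is true.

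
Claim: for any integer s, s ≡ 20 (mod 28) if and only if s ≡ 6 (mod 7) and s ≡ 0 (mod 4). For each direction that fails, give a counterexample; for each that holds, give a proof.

(→) Suppose s ≡ 20 (mod 28); write s = 28j + 20. Since 7 ∣ 28, reducing mod 7 gives s ≡ 20 ≡ 6 (mod 7); since 4 ∣ 28, reducing mod 4 gives s ≡ 20 ≡ 0 (mod 4).

(←) Conversely, if s ≡ 6 (mod 7) and s ≡ 0 (mod 4), then by the Chinese remainder theorem s ≡ 20 (mod 28). This is exactly s ≡ 20 (mod 28).

Both directions hold.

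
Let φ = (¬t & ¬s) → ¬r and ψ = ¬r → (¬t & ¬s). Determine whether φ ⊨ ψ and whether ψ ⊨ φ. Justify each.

Neither direction holds.

(⇒) This fails. Under t = T, r = F, s = F, the left side is true but the right side is false.

(⇐) This fails. Under t = F, r = T, s = F, the left side is false but the right side is true.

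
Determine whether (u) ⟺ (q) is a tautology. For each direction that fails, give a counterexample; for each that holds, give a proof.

Both directions fail.

[⇒] This fails. Under u = T, q = F, the left side is true but the right side is false.

[⇐] This fails. Under u = F, q = T, the left side is false but the right side is true.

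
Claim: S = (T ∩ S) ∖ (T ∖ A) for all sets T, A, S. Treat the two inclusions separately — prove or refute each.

Forward inclusion. This inclusion fails. Take T = ∅, A = ∅, S = {1}; then 1 ∈ S but 1 ∉ (T ∩ S) ∖ (T ∖ A).

Reverse inclusion. Let x ∈ (T ∩ S) ∖ (T ∖ A). Then x ∈ T ∩ A ∩ S, from which x ∈ S.

(⊆) fails; (⊇) holds.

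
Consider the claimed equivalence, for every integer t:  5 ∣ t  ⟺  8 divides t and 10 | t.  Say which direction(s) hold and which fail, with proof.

Only the reverse direction holds.

(→) This fails: take t = 5. Certainly 5 ∣ 5, but 8 ∤ 5.

(←) Suppose 8 ∣ t and 10 ∣ t. Any common multiple of 8 and 10 is a multiple of their lcm; here lcm(8, 10) = 8·10/gcd(8, 10) = 80/2 = 40, so 40 ∣ t. Since 5 ∣ 40, it follows that 5 ∣ t.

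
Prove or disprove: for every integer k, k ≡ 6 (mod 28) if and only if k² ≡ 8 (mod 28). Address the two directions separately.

The forward direction holds; the converse fails.

Forward direction. Suppose k ≡ 6 (mod 28). Write k = 28j + 6. Then (28j + 6)² = 784j² + 336j + 36 = 28(28j² + 12j + 1) + 8, so k² ≡ 8 (mod 28).

Converse. This fails: take k = 8. Then 8² = 64 ≡ 8 (mod 28), yet 8 ≡ 8 (mod 28), not 6.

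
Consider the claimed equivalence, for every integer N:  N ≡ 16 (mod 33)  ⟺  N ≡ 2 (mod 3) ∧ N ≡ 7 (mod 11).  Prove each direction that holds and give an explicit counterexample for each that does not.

Neither implication holds.

(⇒) This fails: N = 16 gives 16 ≡ 16 (mod 33) but 16 ≡ 1 (mod 3), so the conjunction on the right does not hold.

(⇐) This fails: N = 29 satisfies both congruences on the right (29 ≡ 2 mod 3 and 29 ≡ 7 mod 11) yet 29 ≡ 29 (mod 33), not 16.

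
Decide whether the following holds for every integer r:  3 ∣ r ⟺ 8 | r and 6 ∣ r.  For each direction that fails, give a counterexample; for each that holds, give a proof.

Converse. Suppose 8 ∣ r and 6 ∣ r. Any common multiple of 8 and 6 is a multiple of their lcm; here lcm(8, 6) = 8·6/gcd(8, 6) = 48/2 = 24, so 24 ∣ r. Since 3 ∣ 24, it follows that 3 ∣ r.

Forward direction. This fails: take r = 3. Certainly 3 ∣ 3, but 8 ∤ 3.

Only the reverse direction holds.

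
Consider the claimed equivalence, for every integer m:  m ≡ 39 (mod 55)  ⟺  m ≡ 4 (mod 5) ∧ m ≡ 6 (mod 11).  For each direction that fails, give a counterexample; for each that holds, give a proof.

Forward direction. Suppose m ≡ 39 (mod 55); write m = 55j + 39. Since 5 ∣ 55, reducing mod 5 gives m ≡ 39 ≡ 4 (mod 5); since 11 ∣ 55, reducing mod 11 gives m ≡ 39 ≡ 6 (mod 11).

Converse. If m ≡ 4 (mod 5) and m ≡ 6 (mod 11), then by the Chinese remainder theorem m ≡ 39 (mod 55). This is exactly m ≡ 39 (mod 55).

Both directions hold; the statement is true.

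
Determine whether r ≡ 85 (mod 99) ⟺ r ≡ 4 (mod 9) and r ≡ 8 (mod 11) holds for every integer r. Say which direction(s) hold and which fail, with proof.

(←) If r ≡ 4 (mod 9) and r ≡ 8 (mod 11), then by the Chinese remainder theorem r ≡ 85 (mod 99). This is exactly r ≡ 85 (mod 99).

(→) Suppose r ≡ 85 (mod 99); write r = 99j + 85. Since 9 ∣ 99, reducing mod 9 gives r ≡ 85 ≡ 4 (mod 9); since 11 ∣ 99, reducing mod 11 gives r ≡ 85 ≡ 8 (mod 11).

Equivalent; both directions hold.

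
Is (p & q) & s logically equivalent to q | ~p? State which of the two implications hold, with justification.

[⇐] This fails. Under q = F, s = F, p = F, the left side is false but the right side is true.

[⇒] Assume the antecedent. If q is true, q | ~p reduces to true regardless of the other variables. If q is false, the antecedent cannot hold. Either way q | ~p holds.

Only the forward implication holds.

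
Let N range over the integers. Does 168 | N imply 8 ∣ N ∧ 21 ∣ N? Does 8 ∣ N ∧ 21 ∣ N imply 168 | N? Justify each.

(→) If 168 ∣ N, write N = 168q. Since 168 = 21·8, N = 8·(21q), so 8 ∣ N; and since 168 = 8·21, N = 21·(8q), so 21 ∣ N.

(←) Suppose 8 ∣ N and 21 ∣ N. Any common multiple of 8 and 21 is a multiple of their lcm; here gcd(8, 21) = 1, so lcm(8, 21) = 8·21 = 168, so 168 ∣ N.

Equivalent; both directions hold.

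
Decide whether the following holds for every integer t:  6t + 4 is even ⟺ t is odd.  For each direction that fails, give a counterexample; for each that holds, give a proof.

[⇒] This fails: take t = 6. Then 6t + 4 = 40, which is even, yet t = 6 is even, not odd.

[⇐] Suppose t is odd. Since 6 is even, 6t is even for every t, so 6t + 4 has the same parity as 4, which is even. Hence 6t + 4 is even.

The forward direction fails; the converse holds.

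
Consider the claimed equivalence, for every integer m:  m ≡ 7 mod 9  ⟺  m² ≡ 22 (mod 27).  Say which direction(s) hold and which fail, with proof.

(⇒) This fails: take m = 16. Then 16 ≡ 7 (mod 9), but 16² = 256 ≡ 13 (mod 27), not 22.

(⇐) This fails: take m = 20. Then 20² = 400 ≡ 22 (mod 27), yet 20 ≡ 2 (mod 9), not 7.

(⇒) fails and (⇐) fails.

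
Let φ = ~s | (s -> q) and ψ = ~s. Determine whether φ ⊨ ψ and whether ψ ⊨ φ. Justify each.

(⟹) This fails. Under s = T, q = T, the left side is true but the right side is false.

(⟸) Assume the antecedent. If s is true, the antecedent cannot hold. If s is false, ~s | (s -> q) reduces to true regardless of the other variables. Either way ~s | (s -> q) holds.

(⇒) fails; (⇐) holds.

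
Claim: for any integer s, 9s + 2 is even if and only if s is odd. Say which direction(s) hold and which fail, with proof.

Both directions fail.

(⟹) This fails: s = 6 gives 9s + 2 = 56, which is even, but 6 is even, not odd.

(⟸) This also fails: s = 5 is odd, but 9s + 2 = 47 is odd, not even.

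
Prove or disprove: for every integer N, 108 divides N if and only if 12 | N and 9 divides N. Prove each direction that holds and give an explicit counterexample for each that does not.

(⇒) If 108 ∣ N, write N = 108q. Since 108 = 9·12, N = 12·(9q), so 12 ∣ N; and since 108 = 12·9, N = 9·(12q), so 9 ∣ N.

(⇐) This fails: take N = 36. Both 12 ∣ 36 and 9 ∣ 36, yet 36 is not a multiple of 108 (since 36 = 0·108 + 36), so 108 ∤ 36.

The forward direction holds; the converse fails.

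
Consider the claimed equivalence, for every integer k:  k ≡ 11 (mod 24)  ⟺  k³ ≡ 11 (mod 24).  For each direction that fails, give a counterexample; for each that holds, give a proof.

Equivalent; both directions hold.

(⇒) Suppose k ≡ 11 (mod 24). Write k = 24j + 11. Then (24j + 11)³ = 13824j³ + 19008j² + 8712j + 1331 = 24(576j³ + 792j² + 363j + 55) + 11, so k³ ≡ 11 (mod 24).

(⇐) Conversely, suppose k³ ≡ 11 (mod 24). The only residue r in {0, …, 23} with r³ ≡ 11 (mod 24) is r = 11, so k ≡ 11 (mod 24).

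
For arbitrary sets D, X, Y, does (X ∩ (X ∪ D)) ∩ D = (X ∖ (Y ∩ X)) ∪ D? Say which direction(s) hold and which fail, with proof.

Only the forward inclusion holds.

(⟹) Let x ∈ (X ∩ (X ∪ D)) ∩ D. Then either x ∈ D ∩ X and x ∉ Y; or x ∈ D ∩ X ∩ Y. In each case x ∈ (X ∖ (Y ∩ X)) ∪ D, so (X ∩ (X ∪ D)) ∩ D ⊆ (X ∖ (Y ∩ X)) ∪ D.

(⟸) This inclusion fails. Take D = {1}, X = ∅, Y = ∅; then 1 ∈ (X ∖ (Y ∩ X)) ∪ D but 1 ∉ (X ∩ (X ∪ D)) ∩ D.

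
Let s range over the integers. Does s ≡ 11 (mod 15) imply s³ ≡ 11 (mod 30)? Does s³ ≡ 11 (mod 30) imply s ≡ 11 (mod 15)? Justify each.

(→) This fails: take s = 26. Then 26 ≡ 11 (mod 15), but 26³ = 17576 ≡ 26 (mod 30), not 11.

(←) Conversely, the residues r modulo 30 with r³ ≡ 11 (mod 30) are exactly {11}, and each is ≡ 11 (mod 15).

Only the reverse direction holds.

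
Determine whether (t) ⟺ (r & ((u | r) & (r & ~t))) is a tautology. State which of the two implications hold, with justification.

(⟹) This fails. Under u = F, r = F, t = T, the left side is true but the right side is false.

(⟸) This fails. Under u = F, r = T, t = F, the left side is false but the right side is true.

Both directions fail.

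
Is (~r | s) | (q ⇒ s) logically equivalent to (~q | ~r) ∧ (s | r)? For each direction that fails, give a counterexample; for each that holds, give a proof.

(⟹) This fails. Under s = F, q = F, r = F, the left side is true but the right side is false.

(⟸) Assume the antecedent. If s is true, (~r | s) | (q ⇒ s) reduces to true regardless of the other variables. If s is false, the antecedent forces (s = F, q = F, r = T), and (~r | s) | (q ⇒ s) holds there. Either way (~r | s) | (q ⇒ s) holds.

Only the reverse direction holds.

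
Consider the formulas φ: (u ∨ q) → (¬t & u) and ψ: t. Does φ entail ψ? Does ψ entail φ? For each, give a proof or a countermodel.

Both directions fail.

Forward direction. This fails. Under u = F, t = F, q = F, the left side is true but the right side is false.

Converse. This fails. Under u = T, t = T, q = F, the left side is false but the right side is true.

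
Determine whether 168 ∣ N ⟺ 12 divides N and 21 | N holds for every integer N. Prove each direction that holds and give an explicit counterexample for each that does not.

(⇒) If 168 ∣ N, write N = 168q. Since 168 = 14·12, N = 12·(14q), so 12 ∣ N; and since 168 = 8·21, N = 21·(8q), so 21 ∣ N.

(⇐) This fails: take N = 84. Both 12 ∣ 84 and 21 ∣ 84, yet 84 is not a multiple of 168 (since 84 = 0·168 + 84), so 168 ∤ 84.

Only the forward direction holds.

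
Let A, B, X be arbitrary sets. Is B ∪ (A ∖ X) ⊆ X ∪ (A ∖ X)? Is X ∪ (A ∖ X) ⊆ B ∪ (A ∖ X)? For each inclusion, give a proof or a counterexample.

Neither inclusion holds.

Forward inclusion. This inclusion fails. Take A = ∅, B = {1}, X = ∅; then 1 ∈ B ∪ (A ∖ X) but 1 ∉ X ∪ (A ∖ X).

Reverse inclusion. This inclusion fails. Take A = ∅, B = ∅, X = {1}; then 1 ∈ X ∪ (A ∖ X) but 1 ∉ B ∪ (A ∖ X).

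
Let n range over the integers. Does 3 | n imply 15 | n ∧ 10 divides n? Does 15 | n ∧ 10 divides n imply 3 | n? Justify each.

Only the reverse direction holds.

Converse. Suppose 15 ∣ n and 10 ∣ n. Any common multiple of 15 and 10 is a multiple of their lcm; here lcm(15, 10) = 15·10/gcd(15, 10) = 150/5 = 30, so 30 ∣ n. Since 3 ∣ 30, it follows that 3 ∣ n.

Forward direction. This fails: take n = 3. Certainly 3 ∣ 3, but 15 ∤ 3.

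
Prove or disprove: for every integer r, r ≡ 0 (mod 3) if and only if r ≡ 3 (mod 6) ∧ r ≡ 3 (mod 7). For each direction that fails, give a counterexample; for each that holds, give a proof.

Only the reverse direction holds.

Converse. If r ≡ 3 (mod 6) and r ≡ 3 (mod 7), then by the Chinese remainder theorem r ≡ 3 (mod 42). Since 3 ≡ 0 (mod 3) and 3 ∣ 42, we get r ≡ 0 (mod 3).

Forward direction. This fails: r = 0 gives 0 ≡ 0 (mod 3) but 0 ≡ 0 (mod 6), so the conjunction on the right does not hold.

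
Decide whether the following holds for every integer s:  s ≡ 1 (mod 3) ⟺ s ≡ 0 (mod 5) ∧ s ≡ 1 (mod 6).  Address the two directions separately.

(→) This fails: s = 1 gives 1 ≡ 1 (mod 3) but 1 ≡ 1 (mod 5), so the conjunction on the right does not hold.

(←) Conversely, if s ≡ 0 (mod 5) and s ≡ 1 (mod 6), then by the Chinese remainder theorem s ≡ 25 (mod 30). Since 25 ≡ 1 (mod 3) and 3 ∣ 30, we get s ≡ 1 (mod 3).

(⇒) fails; (⇐) holds.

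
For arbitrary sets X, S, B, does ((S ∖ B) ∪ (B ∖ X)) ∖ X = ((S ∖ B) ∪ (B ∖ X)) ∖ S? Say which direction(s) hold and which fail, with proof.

Only the reverse inclusion holds.

Reverse inclusion. Let x ∈ ((S ∖ B) ∪ (B ∖ X)) ∖ S. Then x ∈ B and x ∉ X, S, from which x ∈ ((S ∖ B) ∪ (B ∖ X)) ∖ X.

Forward inclusion. This inclusion fails. Take X = ∅, S = {1}, B = ∅; then 1 ∈ ((S ∖ B) ∪ (B ∖ X)) ∖ X but 1 ∉ ((S ∖ B) ∪ (B ∖ X)) ∖ S.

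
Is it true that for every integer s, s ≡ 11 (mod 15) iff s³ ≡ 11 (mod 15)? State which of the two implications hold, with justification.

(⇐) Suppose s³ ≡ 11 (mod 15). The only residue r in {0, …, 14} with r³ ≡ 11 (mod 15) is r = 11, so s ≡ 11 (mod 15).

(⇒) Suppose s ≡ 11 (mod 15). Write s = 15j + 11. Then (15j + 11)³ = 3375j³ + 7425j² + 5445j + 1331 = 15(225j³ + 495j² + 363j + 88) + 11, so s³ ≡ 11 (mod 15).

The biconditional holds.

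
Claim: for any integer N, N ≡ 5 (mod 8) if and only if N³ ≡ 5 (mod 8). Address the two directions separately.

Both directions hold; the statement is true.

Forward direction. Suppose N ≡ 5 (mod 8). Write N = 8j + 5. Then (8j + 5)³ = 512j³ + 960j² + 600j + 125 = 8(64j³ + 120j² + 75j + 15) + 5, so N³ ≡ 5 (mod 8).

Converse. Suppose N³ ≡ 5 (mod 8). The only residue r in {0, …, 7} with r³ ≡ 5 (mod 8) is r = 5, so N ≡ 5 (mod 8).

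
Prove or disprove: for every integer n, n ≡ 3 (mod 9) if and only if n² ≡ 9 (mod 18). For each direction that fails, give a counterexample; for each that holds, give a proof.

Neither implication holds.

[⇒] This fails: take n = 12. Then 12 ≡ 3 (mod 9), but 12² = 144 ≡ 0 (mod 18), not 9.

[⇐] This fails: take n = 9. Then 9² = 81 ≡ 9 (mod 18), yet 9 ≡ 0 (mod 9), not 3.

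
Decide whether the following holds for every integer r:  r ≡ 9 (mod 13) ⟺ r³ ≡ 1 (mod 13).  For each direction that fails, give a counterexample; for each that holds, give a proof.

Only the forward direction holds.

Forward direction. Suppose r ≡ 9 (mod 13). Write r = 13j + 9. Then (13j + 9)³ = 2197j³ + 4563j² + 3159j + 729 = 13(169j³ + 351j² + 243j + 56) + 1, so r³ ≡ 1 (mod 13).

Converse. This fails: take r = 1. Then 1³ = 1 ≡ 1 (mod 13), yet 1 ≡ 1 (mod 13), not 9.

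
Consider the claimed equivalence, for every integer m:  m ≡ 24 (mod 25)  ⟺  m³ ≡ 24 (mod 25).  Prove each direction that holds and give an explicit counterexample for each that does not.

(←) Suppose m³ ≡ 24 (mod 25). The only residue r in {0, …, 24} with r³ ≡ 24 (mod 25) is r = 24, so m ≡ 24 (mod 25).

(→) Suppose m ≡ 24 (mod 25). Write m = 25j + 24. Then (25j + 24)³ = 15625j³ + 45000j² + 43200j + 13824 = 25(625j³ + 1800j² + 1728j + 552) + 24, so m³ ≡ 24 (mod 25).

Both directions hold.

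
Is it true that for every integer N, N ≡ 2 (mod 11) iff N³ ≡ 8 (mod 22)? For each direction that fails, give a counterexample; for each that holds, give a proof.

Not equivalent: only (⇐) holds.

(⟸) The residues r modulo 22 with r³ ≡ 8 (mod 22) are exactly {2}, and each is ≡ 2 (mod 11).

(⟹) This fails: take N = 13. Then 13 ≡ 2 (mod 11), but 13³ = 2197 ≡ 19 (mod 22), not 8.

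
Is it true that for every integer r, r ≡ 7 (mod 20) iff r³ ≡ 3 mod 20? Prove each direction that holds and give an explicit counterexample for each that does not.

Both directions hold.

(→) Suppose r ≡ 7 (mod 20). Write r = 20j + 7. Then (20j + 7)³ = 8000j³ + 8400j² + 2940j + 343 = 20(400j³ + 420j² + 147j + 17) + 3, so r³ ≡ 3 (mod 20).

(←) Conversely, suppose r³ ≡ 3 (mod 20). The only residue r in {0, …, 19} with r³ ≡ 3 (mod 20) is r = 7, so r ≡ 7 (mod 20).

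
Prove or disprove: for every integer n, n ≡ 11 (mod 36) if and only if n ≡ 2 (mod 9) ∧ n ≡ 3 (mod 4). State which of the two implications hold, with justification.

Both directions hold; the statement is true.

[⇒] Suppose n ≡ 11 (mod 36); write n = 36j + 11. Since 9 ∣ 36, reducing mod 9 gives n ≡ 11 ≡ 2 (mod 9); since 4 ∣ 36, reducing mod 4 gives n ≡ 11 ≡ 3 (mod 4).

[⇐] Conversely, if n ≡ 2 (mod 9) and n ≡ 3 (mod 4), then by the Chinese remainder theorem n ≡ 11 (mod 36). This is exactly n ≡ 11 (mod 36).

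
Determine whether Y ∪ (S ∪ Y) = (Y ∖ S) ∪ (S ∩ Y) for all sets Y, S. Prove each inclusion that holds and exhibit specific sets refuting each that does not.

(⟹) This inclusion fails. Take Y = ∅, S = {1}; then 1 ∈ Y ∪ (S ∪ Y) but 1 ∉ (Y ∖ S) ∪ (S ∩ Y).

(⟸) Let x ∈ (Y ∖ S) ∪ (S ∩ Y). Then either x ∈ Y and x ∉ S; or x ∈ Y ∩ S. In each case x ∈ Y ∪ (S ∪ Y), so (Y ∖ S) ∪ (S ∩ Y) ⊆ Y ∪ (S ∪ Y).

(⊆) fails; (⊇) holds.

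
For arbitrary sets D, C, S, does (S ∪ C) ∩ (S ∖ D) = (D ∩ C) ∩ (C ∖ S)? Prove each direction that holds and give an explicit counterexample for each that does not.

(⊆) This inclusion fails. Take D = ∅, C = ∅, S = {1}; then 1 ∈ (S ∪ C) ∩ (S ∖ D) but 1 ∉ (D ∩ C) ∩ (C ∖ S).

(⊇) This inclusion fails. Take D = {1}, C = {1}, S = ∅; then 1 ∈ (D ∩ C) ∩ (C ∖ S) but 1 ∉ (S ∪ C) ∩ (S ∖ D).

(⊆) fails and (⊇) fails.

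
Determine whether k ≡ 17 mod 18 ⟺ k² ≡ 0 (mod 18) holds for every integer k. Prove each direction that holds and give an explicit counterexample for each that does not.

Forward direction. This fails: take k = 17. Then 17 ≡ 17 (mod 18), but 17² = 289 ≡ 1 (mod 18), not 0.

Converse. This fails: take k = 0. Then 0² = 0 ≡ 0 (mod 18), yet 0 ≡ 0 (mod 18), not 17.

Neither direction holds.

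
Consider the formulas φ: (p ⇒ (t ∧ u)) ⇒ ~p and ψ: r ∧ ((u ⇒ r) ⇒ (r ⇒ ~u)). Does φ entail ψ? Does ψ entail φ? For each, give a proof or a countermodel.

(→) This fails. Under p = F, r = F, u = F, t = F, the left side is true but the right side is false.

(←) Assume the antecedent. If p is true, the antecedent forces (p = T, r = T, u = F, t = F) or (p = T, r = T, u = F, t = T), and (p ⇒ (t ∧ u)) ⇒ ~p holds there. If p is false, (p ⇒ (t ∧ u)) ⇒ ~p reduces to true regardless of the other variables. Either way (p ⇒ (t ∧ u)) ⇒ ~p holds.

The forward direction fails; the converse holds.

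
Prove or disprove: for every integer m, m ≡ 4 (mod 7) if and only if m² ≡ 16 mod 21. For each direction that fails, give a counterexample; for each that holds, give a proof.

(⇒) fails and (⇐) fails.

(→) This fails: take m = 18. Then 18 ≡ 4 (mod 7), but 18² = 324 ≡ 9 (mod 21), not 16.

(←) This fails: take m = 10. Then 10² = 100 ≡ 16 (mod 21), yet 10 ≡ 3 (mod 7), not 4.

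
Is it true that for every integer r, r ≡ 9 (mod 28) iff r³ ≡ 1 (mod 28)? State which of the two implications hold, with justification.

Forward direction. Suppose r ≡ 9 (mod 28). Write r = 28j + 9. Then (28j + 9)³ = 21952j³ + 21168j² + 6804j + 729 = 28(784j³ + 756j² + 243j + 26) + 1, so r³ ≡ 1 (mod 28).

Converse. This fails: take r = 1. Then 1³ = 1 ≡ 1 (mod 28), yet 1 ≡ 1 (mod 28), not 9.

Only the forward implication holds.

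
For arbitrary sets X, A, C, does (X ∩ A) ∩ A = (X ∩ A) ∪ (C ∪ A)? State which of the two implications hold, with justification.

(⟸) This inclusion fails. Take X = ∅, A = {1}, C = ∅; then 1 ∈ (X ∩ A) ∪ (C ∪ A) but 1 ∉ (X ∩ A) ∩ A.

(⟹) Let x ∈ (X ∩ A) ∩ A. Then either x ∈ X ∩ A and x ∉ C; or x ∈ X ∩ A ∩ C. In each case x ∈ (X ∩ A) ∪ (C ∪ A), so (X ∩ A) ∩ A ⊆ (X ∩ A) ∪ (C ∪ A).

(⊆) holds; (⊇) fails.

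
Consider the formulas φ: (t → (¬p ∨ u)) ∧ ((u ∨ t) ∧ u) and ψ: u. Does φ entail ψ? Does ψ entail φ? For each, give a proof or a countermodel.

Equivalent; both directions hold.

Forward direction. Assume the antecedent. If t is true, the antecedent forces (t = T, p = F, u = T) or (t = T, p = T, u = T), and u holds there. If t is false, the antecedent forces (t = F, p = F, u = T) or (t = F, p = T, u = T), and u holds there. Either way u holds.

Converse. Assume the antecedent. If t is true, the antecedent forces (t = T, p = F, u = T) or (t = T, p = T, u = T), and (t → (¬p ∨ u)) ∧ ((u ∨ t) ∧ u) holds there. If t is false, the antecedent forces (t = F, p = F, u = T) or (t = F, p = T, u = T), and (t → (¬p ∨ u)) ∧ ((u ∨ t) ∧ u) holds there. Either way (t → (¬p ∨ u)) ∧ ((u ∨ t) ∧ u) holds.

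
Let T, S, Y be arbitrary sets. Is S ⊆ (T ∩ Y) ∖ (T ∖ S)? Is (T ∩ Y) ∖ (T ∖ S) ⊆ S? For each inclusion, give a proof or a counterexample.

The sets are not equal: only the reverse inclusion holds.

Forward inclusion. This inclusion fails. Take T = ∅, S = {1}, Y = ∅; then 1 ∈ S but 1 ∉ (T ∩ Y) ∖ (T ∖ S).

Reverse inclusion. Let x ∈ (T ∩ Y) ∖ (T ∖ S). Then x ∈ T ∩ S ∩ Y, from which x ∈ S.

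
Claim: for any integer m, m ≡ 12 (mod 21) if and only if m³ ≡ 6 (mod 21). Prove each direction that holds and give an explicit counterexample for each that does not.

Converse. This fails: take m = 3. Then 3³ = 27 ≡ 6 (mod 21), yet 3 ≡ 3 (mod 21), not 12.

Forward direction. Suppose m ≡ 12 (mod 21). Write m = 21j + 12. Then (21j + 12)³ = 9261j³ + 15876j² + 9072j + 1728 = 21(441j³ + 756j² + 432j + 82) + 6, so m³ ≡ 6 (mod 21).

The forward direction holds; the converse fails.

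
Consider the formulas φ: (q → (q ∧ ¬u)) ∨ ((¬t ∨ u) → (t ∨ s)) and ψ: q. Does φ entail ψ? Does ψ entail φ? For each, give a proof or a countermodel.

Neither direction holds.

(⟹) This fails. Under q = F, u = F, s = F, t = F, the left side is true but the right side is false.

(⟸) This fails. Under q = T, u = T, s = F, t = F, the left side is false but the right side is true.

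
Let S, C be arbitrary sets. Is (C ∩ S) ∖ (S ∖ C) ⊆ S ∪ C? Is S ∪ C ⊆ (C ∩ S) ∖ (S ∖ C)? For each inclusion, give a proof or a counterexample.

(⊆) Let x ∈ (C ∩ S) ∖ (S ∖ C). Then x ∈ S ∩ C, from which x ∈ S ∪ C.

(⊇) This inclusion fails. Take S = {1}, C = ∅; then 1 ∈ S ∪ C but 1 ∉ (C ∩ S) ∖ (S ∖ C).

The sets are not equal: only the forward inclusion holds.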